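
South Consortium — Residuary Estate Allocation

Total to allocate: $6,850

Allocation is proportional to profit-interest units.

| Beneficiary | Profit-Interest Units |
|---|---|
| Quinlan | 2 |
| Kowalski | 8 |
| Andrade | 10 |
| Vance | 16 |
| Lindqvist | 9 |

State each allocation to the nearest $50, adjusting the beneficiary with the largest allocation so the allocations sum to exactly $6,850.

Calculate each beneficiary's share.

Quinlan: $300; Kowalski: $1,200; Andrade: $1,500; Vance: $2,500; Lindqvist: $1,350

Combined profit-interest units = 45.
Raw shares: Quinlan 2/45 × $6,850 = 304.44; Kowalski 8/45 × $6,850 = 1,217.78; Andrade 10/45 × $6,850 = 1,522.22; Vance 16/45 × $6,850 = 2,435.56; Lindqvist 9/45 × $6,850 = 1,370.00.
At nearest $50: Quinlan $300; Kowalski $1,200; Andrade $1,500; Vance $2,450; Lindqvist $1,350. Sum = $6,800.
Difference $6,850 − $6,800 = +$50 applied to largest allocation (Vance): Vance becomes $2,500.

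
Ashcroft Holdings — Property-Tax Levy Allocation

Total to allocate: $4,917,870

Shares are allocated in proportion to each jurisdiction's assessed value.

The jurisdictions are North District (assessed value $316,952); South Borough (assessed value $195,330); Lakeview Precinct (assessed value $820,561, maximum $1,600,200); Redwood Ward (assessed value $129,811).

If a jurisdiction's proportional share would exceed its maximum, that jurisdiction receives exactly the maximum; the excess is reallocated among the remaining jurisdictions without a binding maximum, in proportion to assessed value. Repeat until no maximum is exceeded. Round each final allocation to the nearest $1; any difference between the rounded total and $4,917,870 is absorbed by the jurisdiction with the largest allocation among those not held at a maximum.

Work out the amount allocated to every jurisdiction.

North District: $1,637,679 | South Borough: $1,009,263 | Lakeview Precinct: $1,600,200 | Redwood Ward: $670,728

Combined assessed value = 1,462,654.
Pro-rata shares before constraints: North District 1,065,685.21; South Borough 656,756.52; Lakeview Precinct 2,758,965.77; Redwood Ward 436,462.501.
Cap binds for Lakeview Precinct ($1,600,200); residual $3,317,670 reallocated over remaining assessed value 642,093.
Redistributed shares: North District 1,637,678.87 → $1,637,679; South Borough 1,009,262.65 → $1,009,263; Redwood Ward 670,728.48 → $670,728.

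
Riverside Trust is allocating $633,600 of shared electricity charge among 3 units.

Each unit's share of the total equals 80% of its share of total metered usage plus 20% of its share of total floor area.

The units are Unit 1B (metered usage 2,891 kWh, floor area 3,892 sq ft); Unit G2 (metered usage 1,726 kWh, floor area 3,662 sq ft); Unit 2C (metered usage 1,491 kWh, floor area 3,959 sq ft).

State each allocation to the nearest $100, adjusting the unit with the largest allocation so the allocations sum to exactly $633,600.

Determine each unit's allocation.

Unit 1B: $282,800 · Unit G2: $183,500 · Unit 2C: $167,300

Metered usage total 6,108; floor area total 11,513.
Composite weights (80% metered usage + 20% floor area): Unit 1B 0.4463; Unit G2 0.2897; Unit 2C 0.2641.
Unrounded shares: Unit 1B 282,751.27; Unit G2 183,540.76; Unit 2C 167,307.97.
Rounded to nearest $100: Unit 1B $282,800; Unit G2 $183,500; Unit 2C $167,300. Sum = $633,600.
Rounded total matches; no reconciliation needed.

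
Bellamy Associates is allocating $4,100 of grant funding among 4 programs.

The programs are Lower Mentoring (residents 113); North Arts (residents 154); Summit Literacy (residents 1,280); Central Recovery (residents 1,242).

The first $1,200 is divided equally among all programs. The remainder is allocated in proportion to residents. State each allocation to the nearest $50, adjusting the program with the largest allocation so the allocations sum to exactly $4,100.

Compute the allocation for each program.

$1,200 shared equally gives $300 per program.
Remainder $2,900 by residents (total 2,789): Lower Mentoring 117.50 → $100; North Arts 160.13 → $150; Summit Literacy 1,330.94 → $1,350; Central Recovery 1,291.43 → $1,300.
Totals: Lower Mentoring $300 + $100 = $400; North Arts $300 + $150 = $450; Summit Literacy $300 + $1,350 = $1,650; Central Recovery $300 + $1,300 = $1,600.

Lower Mentoring: $400 | North Arts: $450 | Summit Literacy: $1,650 | Central Recovery: $1,600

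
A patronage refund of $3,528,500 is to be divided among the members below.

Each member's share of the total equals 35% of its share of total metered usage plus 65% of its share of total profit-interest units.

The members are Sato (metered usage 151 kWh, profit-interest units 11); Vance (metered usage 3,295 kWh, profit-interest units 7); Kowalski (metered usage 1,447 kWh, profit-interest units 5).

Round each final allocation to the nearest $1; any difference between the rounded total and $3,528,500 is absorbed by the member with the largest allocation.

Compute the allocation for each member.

Metered usage total 4,893; profit-interest units total 23.
Combined weights (35% metered usage + 65% profit-interest units): Sato 0.3217; Vance 0.4335; Kowalski 0.2448.
Proportional shares: Sato 1,135,015.10; Vance 1,529,675.09; Kowalski 863,809.81.
After rounding ($1): Sato $1,135,015; Vance $1,529,675; Kowalski $863,810. Sum = $3,528,500.
Sum already equals the total — no adjustment.

Sato: $1,135,015 | Vance: $1,529,675 | Kowalski: $863,810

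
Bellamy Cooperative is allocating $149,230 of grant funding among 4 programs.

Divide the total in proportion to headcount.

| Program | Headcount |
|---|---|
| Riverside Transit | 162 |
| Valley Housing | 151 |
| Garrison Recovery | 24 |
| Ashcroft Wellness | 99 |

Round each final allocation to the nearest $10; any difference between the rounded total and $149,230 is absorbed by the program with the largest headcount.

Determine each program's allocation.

Riverside Transit: $55,460 · Valley Housing: $51,680 · Garrison Recovery: $8,210 · Ashcroft Wellness: $33,880

Total headcount = 436.
Unrounded shares: Riverside Transit 162/436 × $149,230 = 55,447.84; Valley Housing 151/436 × $149,230 = 51,682.87; Garrison Recovery 24/436 × $149,230 = 8,214.50; Ashcroft Wellness 99/436 × $149,230 = 33,884.79.
At nearest $10: Riverside Transit $55,450; Valley Housing $51,680; Garrison Recovery $8,210; Ashcroft Wellness $33,880. Sum = $149,220.
Difference $149,230 − $149,220 = +$10 applied to largest headcount (Riverside Transit): Riverside Transit becomes $55,460.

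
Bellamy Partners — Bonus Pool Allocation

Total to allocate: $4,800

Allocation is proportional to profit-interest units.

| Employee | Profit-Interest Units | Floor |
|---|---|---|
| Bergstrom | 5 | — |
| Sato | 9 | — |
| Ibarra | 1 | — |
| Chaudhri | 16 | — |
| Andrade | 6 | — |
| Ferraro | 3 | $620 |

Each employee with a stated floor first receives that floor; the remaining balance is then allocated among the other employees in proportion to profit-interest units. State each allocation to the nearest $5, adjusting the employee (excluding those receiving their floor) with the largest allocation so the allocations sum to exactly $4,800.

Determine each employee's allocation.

Bergstrom: $565 | Sato: $1,015 | Ibarra: $115 | Chaudhri: $1,805 | Andrade: $680 | Ferraro: $620

Fund the minimums — Ferraro $620. Residual $4,180.
Residual split over remaining profit-interest units 37: Bergstrom 564.86 → $565; Sato 1,016.76 → $1,015; Ibarra 112.97 → $115; Chaudhri 1,807.57 → $1,810; Andrade 677.84 → $680.
Rounding difference −$5 applied to Chaudhri → $1,805.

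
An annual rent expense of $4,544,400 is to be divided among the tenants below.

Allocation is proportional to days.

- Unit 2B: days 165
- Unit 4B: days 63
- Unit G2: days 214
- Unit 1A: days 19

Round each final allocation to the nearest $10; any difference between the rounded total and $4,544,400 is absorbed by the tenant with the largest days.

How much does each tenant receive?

Unit 2B: $1,626,520 · Unit 4B: $621,040 · Unit G2: $2,109,540 · Unit 1A: $187,300

Days total: 461.
Pro-rata amounts: Unit 2B 165/461 × $4,544,400 = 1,626,520.61; Unit 4B 63/461 × $4,544,400 = 621,035.14; Unit G2 214/461 × $4,544,400 = 2,109,547.94; Unit 1A 19/461 × $4,544,400 = 187,296.31.
After rounding ($10): Unit 2B $1,626,520; Unit 4B $621,040; Unit G2 $2,109,550; Unit 1A $187,300. Sum = $4,544,410.
Difference $4,544,400 − $4,544,410 = −$10 applied to largest days (Unit G2): Unit G2 becomes $2,109,540.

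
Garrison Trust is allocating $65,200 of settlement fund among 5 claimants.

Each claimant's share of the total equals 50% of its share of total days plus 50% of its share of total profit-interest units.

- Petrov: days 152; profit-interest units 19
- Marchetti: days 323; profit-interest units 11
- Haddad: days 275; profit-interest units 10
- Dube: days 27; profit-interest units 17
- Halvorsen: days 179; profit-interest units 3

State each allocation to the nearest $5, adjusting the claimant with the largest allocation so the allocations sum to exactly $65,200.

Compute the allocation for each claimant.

Days total 956; profit-interest units total 60.
Composite weights (50% days + 50% profit-interest units): Petrov 0.2378; Marchetti 0.2606; Haddad 0.2272; Dube 0.1558; Halvorsen 0.1186.
Raw shares: Petrov 15,506.60; Marchetti 16,991.10; Haddad 14,810.95; Dube 10,157.38; Halvorsen 7,733.97.
After rounding ($5): Petrov $15,505; Marchetti $16,990; Haddad $14,810; Dube $10,155; Halvorsen $7,735. Sum = $65,195.
Difference $65,200 − $65,195 = +$5 applied to largest allocation (Marchetti): Marchetti becomes $16,995.

Petrov: $15,505 · Marchetti: $16,995 · Haddad: $14,810 · Dube: $10,155 · Halvorsen: $7,735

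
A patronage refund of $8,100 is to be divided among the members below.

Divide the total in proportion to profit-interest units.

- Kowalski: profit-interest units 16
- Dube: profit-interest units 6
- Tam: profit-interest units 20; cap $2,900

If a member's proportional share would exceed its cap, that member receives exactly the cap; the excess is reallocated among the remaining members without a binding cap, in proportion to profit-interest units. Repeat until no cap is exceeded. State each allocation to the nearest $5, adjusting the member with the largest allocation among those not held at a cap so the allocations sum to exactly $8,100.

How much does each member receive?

Sum of profit-interest units: 42.
Pro-rata shares before constraints: Kowalski 3,085.71; Dube 1,157.14; Tam 3,857.14.
Capped: Tam ($2,900); balance $5,200 reallocated over remaining profit-interest units 22.
Redistributed shares: Kowalski 3,781.82 → $3,780; Dube 1,418.18 → $1,420.

Kowalski: $3,780 · Dube: $1,420 · Tam: $2,900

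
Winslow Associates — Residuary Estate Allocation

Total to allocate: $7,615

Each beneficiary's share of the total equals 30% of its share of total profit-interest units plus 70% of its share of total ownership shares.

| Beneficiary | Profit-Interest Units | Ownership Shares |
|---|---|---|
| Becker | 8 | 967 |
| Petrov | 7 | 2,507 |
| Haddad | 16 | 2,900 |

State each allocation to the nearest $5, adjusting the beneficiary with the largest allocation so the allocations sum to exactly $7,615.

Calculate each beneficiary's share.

Becker: $1,400 · Petrov: $2,610 · Haddad: $3,605

Profit-interest units total 31; ownership shares total 6,374.
Blended shares (30% profit-interest units + 70% ownership shares): Becker 0.1836; Petrov 0.3431; Haddad 0.4733.
Pro-rata amounts: Becker 1,398.24; Petrov 2,612.43; Haddad 3,604.33.
Rounded to nearest $5: Becker $1,400; Petrov $2,610; Haddad $3,605. Sum = $7,615.
Rounded total matches; no reconciliation needed.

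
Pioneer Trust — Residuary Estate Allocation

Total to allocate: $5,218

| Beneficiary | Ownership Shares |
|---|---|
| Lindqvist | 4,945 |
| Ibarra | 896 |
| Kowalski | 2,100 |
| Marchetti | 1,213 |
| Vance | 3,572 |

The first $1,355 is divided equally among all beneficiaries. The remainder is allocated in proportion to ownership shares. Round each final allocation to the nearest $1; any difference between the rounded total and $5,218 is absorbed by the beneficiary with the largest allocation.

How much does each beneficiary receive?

Lindqvist: $1,773 · Ibarra: $543 · Kowalski: $908 · Marchetti: $639 · Vance: $1,355

First tranche $1,355 split equally: $271 each.
Remainder $3,863 by ownership shares (total 12,726): Lindqvist 1,501.06 → $1,501; Ibarra 271.98 → $272; Kowalski 637.46 → $637; Marchetti 368.21 → $368; Vance 1,084.29 → $1,084.
Rounding difference +$1 on remainder applied to Lindqvist.
Totals: Lindqvist $271 + $1,502 = $1,773; Ibarra $271 + $272 = $543; Kowalski $271 + $637 = $908; Marchetti $271 + $368 = $639; Vance $271 + $1,084 = $1,355.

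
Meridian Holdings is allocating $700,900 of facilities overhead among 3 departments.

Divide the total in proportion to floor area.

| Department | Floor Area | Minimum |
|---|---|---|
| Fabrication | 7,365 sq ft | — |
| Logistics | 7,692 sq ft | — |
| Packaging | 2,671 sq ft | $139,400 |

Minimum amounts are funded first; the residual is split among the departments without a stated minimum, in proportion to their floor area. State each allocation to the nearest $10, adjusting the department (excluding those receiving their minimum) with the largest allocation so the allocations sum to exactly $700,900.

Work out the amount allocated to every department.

Fabrication: $274,650 · Logistics: $286,850 · Packaging: $139,400

Fund the minimums — Packaging $139,400. Balance $561,500.
Balance split over remaining floor area 15,057: Fabrication 274,652.82 → $274,650; Logistics 286,847.18 → $286,850.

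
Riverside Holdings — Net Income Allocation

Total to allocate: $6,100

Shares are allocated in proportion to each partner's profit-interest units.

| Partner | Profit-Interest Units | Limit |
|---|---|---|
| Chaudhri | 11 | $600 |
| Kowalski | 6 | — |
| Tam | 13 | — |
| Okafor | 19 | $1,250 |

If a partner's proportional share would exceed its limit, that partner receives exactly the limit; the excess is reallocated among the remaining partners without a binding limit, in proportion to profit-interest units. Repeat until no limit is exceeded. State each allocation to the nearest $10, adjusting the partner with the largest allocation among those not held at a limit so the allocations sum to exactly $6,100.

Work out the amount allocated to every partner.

Total profit-interest units = 49.
Unconstrained shares: Chaudhri 1,369.39; Kowalski 746.94; Tam 1,618.37; Okafor 2,365.31.
Cap binds for Chaudhri ($600), Okafor ($1,250); residual $4,250 reallocated over remaining profit-interest units 19.
Shares after redistribution: Kowalski 1,342.11 → $1,340; Tam 2,907.89 → $2,910.

Chaudhri: $600; Kowalski: $1,340; Tam: $2,910; Okafor: $1,250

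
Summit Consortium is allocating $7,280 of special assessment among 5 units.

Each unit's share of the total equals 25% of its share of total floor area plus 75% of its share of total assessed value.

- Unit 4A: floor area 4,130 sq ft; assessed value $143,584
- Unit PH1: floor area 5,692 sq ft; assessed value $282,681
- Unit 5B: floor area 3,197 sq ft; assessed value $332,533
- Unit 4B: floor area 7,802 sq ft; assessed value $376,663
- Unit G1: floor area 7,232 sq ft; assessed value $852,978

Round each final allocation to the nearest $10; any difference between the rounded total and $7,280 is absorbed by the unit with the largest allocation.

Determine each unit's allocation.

Unit 4A: $660; Unit PH1: $1,150; Unit 5B: $1,120; Unit 4B: $1,540; Unit G1: $2,810

Totals — floor area 28,053, assessed value 1,988,439.
Composite weights (25% floor area + 75% assessed value): Unit 4A 0.0910; Unit PH1 0.1573; Unit 5B 0.1539; Unit 4B 0.2116; Unit G1 0.3862.
Raw shares: Unit 4A 662.21; Unit PH1 1,145.49; Unit 5B 1,120.51; Unit 4B 1,540.44; Unit G1 2,811.36.
After rounding ($10): Unit 4A $660; Unit PH1 $1,150; Unit 5B $1,120; Unit 4B $1,540; Unit G1 $2,810. Sum = $7,280.
Sum already equals the total — no adjustment.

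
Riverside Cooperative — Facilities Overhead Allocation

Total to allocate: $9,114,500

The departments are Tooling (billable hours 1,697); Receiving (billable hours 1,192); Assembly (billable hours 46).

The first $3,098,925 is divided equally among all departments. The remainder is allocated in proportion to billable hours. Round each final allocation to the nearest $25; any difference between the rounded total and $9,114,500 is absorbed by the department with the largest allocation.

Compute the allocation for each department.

Tooling: $4,511,150 | Receiving: $3,476,100 | Assembly: $1,127,250

Equal tier: $3,098,925 ÷ 3 = $1,032,975 apiece.
Remainder $6,015,575 by billable hours (total 2,935): Tooling 3,478,170.62 → $3,478,175; Receiving 2,443,122.79 → $2,443,125; Assembly 94,281.58 → $94,275.
Totals: Tooling $1,032,975 + $3,478,175 = $4,511,150; Receiving $1,032,975 + $2,443,125 = $3,476,100; Assembly $1,032,975 + $94,275 = $1,127,250.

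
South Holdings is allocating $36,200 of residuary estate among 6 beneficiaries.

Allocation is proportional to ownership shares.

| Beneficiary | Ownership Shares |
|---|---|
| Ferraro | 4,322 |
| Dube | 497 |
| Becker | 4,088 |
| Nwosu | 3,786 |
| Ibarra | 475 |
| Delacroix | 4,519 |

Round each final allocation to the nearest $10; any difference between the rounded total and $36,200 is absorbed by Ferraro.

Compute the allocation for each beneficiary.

Combined ownership shares = 17,687.
Unrounded shares: Ferraro 4,322/17,687 × $36,200 = 8,845.84; Dube 497/17,687 × $36,200 = 1,017.21; Becker 4,088/17,687 × $36,200 = 8,366.91; Nwosu 3,786/17,687 × $36,200 = 7,748.81; Ibarra 475/17,687 × $36,200 = 972.18; Delacroix 4,519/17,687 × $36,200 = 9,249.04.
At nearest $10: Ferraro $8,850; Dube $1,020; Becker $8,370; Nwosu $7,750; Ibarra $970; Delacroix $9,250. Sum = $36,210.
Difference $36,200 − $36,210 = −$10 applied to Ferraro: Ferraro becomes $8,840.

Ferraro: $8,840 | Dube: $1,020 | Becker: $8,370 | Nwosu: $7,750 | Ibarra: $970 | Delacroix: $9,250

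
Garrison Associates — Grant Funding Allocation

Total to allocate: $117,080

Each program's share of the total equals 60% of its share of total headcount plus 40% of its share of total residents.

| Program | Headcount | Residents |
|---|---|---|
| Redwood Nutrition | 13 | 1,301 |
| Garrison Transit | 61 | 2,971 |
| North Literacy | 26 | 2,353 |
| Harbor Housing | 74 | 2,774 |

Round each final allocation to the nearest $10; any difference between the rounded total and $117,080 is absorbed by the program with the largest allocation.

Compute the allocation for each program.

Headcount total 174; residents total 9,399.
Combined weights (60% headcount + 40% residents): Redwood Nutrition 0.1002; Garrison Transit 0.3368; North Literacy 0.1898; Harbor Housing 0.3732.
Unrounded shares: Redwood Nutrition 11,730.85; Garrison Transit 39,430.65; North Literacy 22,221.02; Harbor Housing 43,697.48.
After rounding ($10): Redwood Nutrition $11,730; Garrison Transit $39,430; North Literacy $22,220; Harbor Housing $43,700. Sum = $117,080.
No rounding difference to absorb.

Redwood Nutrition: $11,730 · Garrison Transit: $39,430 · North Literacy: $22,220 · Harbor Housing: $43,700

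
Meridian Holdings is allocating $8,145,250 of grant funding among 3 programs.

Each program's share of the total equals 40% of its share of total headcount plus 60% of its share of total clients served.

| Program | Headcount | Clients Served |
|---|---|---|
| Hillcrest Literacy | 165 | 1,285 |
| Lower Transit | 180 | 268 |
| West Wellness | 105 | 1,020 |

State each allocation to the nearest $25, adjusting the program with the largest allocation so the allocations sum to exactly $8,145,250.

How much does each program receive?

Hillcrest Literacy: $3,635,375 · Lower Transit: $1,812,275 · West Wellness: $2,697,600

Headcount total 450; clients served total 2,573.
Blended shares (40% headcount + 60% clients served): Hillcrest Literacy 0.4463; Lower Transit 0.2225; West Wellness 0.3312.
Unrounded shares: Hillcrest Literacy 3,635,362.57; Lower Transit 1,812,278.55; West Wellness 2,697,608.88.
After rounding ($25): Hillcrest Literacy $3,635,375; Lower Transit $1,812,275; West Wellness $2,697,600. Sum = $8,145,250.
Sum already equals the total — no adjustment.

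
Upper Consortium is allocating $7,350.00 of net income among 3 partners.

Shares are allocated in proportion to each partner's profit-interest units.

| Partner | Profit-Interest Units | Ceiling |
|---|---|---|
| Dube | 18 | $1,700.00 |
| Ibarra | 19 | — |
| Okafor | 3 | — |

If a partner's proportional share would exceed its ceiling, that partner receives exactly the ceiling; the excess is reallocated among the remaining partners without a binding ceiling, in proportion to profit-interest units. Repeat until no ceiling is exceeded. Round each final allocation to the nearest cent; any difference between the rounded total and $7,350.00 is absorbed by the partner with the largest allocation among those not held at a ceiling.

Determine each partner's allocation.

Combined profit-interest units = 40.
Proportional shares (ignoring caps): Dube 3,307.5000; Ibarra 3,491.2500; Okafor 551.2500.
Capped: Dube ($1,700.00); balance $5,650.00 reallocated over remaining profit-interest units 22.
Shares after redistribution: Ibarra 4,879.5455 → $4,879.55; Okafor 770.4545 → $770.45.

Dube: $1,700.00; Ibarra: $4,879.55; Okafor: $770.45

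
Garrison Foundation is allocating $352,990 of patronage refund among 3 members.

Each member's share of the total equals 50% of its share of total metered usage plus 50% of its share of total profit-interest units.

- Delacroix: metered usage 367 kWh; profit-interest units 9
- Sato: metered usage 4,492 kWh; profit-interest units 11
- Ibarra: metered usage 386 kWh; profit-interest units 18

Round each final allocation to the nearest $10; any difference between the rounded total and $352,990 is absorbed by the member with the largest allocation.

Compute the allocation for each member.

Delacroix: $54,150 · Sato: $202,250 · Ibarra: $96,590

Totals — metered usage 5,245, profit-interest units 38.
Blended shares (50% metered usage + 50% profit-interest units): Delacroix 0.1534; Sato 0.5730; Ibarra 0.2736.
Unrounded shares: Delacroix 54,151.05; Sato 202,247.10; Ibarra 96,591.85.
After rounding ($10): Delacroix $54,150; Sato $202,250; Ibarra $96,590. Sum = $352,990.
Sum already equals the total — no adjustment.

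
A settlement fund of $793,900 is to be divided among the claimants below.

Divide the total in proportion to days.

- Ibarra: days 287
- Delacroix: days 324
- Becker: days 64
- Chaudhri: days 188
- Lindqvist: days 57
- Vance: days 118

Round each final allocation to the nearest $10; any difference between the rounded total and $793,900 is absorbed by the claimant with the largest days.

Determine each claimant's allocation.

Ibarra: $219,510 | Delacroix: $247,800 | Becker: $48,950 | Chaudhri: $143,790 | Lindqvist: $43,600 | Vance: $90,250

Sum of days: 1,038.
Raw shares: Ibarra 287/1,038 × $793,900 = 219,508.00; Delacroix 324/1,038 × $793,900 = 247,806.94; Becker 64/1,038 × $793,900 = 48,949.52; Chaudhri 188/1,038 × $793,900 = 143,789.21; Lindqvist 57/1,038 × $793,900 = 43,595.66; Vance 118/1,038 × $793,900 = 90,250.67.
After rounding ($10): Ibarra $219,510; Delacroix $247,810; Becker $48,950; Chaudhri $143,790; Lindqvist $43,600; Vance $90,250. Sum = $793,910.
Difference $793,900 − $793,910 = −$10 applied to largest days (Delacroix): Delacroix becomes $247,800.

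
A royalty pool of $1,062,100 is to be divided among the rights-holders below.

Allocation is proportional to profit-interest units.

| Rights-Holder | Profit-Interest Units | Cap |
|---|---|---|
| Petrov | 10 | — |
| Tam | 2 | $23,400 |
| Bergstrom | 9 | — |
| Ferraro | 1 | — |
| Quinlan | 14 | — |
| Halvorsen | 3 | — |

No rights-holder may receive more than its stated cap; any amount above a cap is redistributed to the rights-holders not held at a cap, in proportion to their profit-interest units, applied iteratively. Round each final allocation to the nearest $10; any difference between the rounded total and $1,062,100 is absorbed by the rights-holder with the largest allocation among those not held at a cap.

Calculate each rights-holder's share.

Petrov: $280,730; Tam: $23,400; Bergstrom: $252,660; Ferraro: $28,070; Quinlan: $393,020; Halvorsen: $84,220

Total profit-interest units = 39.
Unconstrained shares: Petrov 272,333.33; Tam 54,466.67; Bergstrom 245,100.00; Ferraro 27,233.33; Quinlan 381,266.67; Halvorsen 81,700.00.
Cap binds for Tam ($23,400); remaining pool $1,038,700 reallocated over remaining profit-interest units 37.
Remaining shares: Petrov 280,729.73 → $280,730; Bergstrom 252,656.76 → $252,660; Ferraro 28,072.97 → $28,070; Quinlan 393,021.62 → $393,020; Halvorsen 84,218.92 → $84,220.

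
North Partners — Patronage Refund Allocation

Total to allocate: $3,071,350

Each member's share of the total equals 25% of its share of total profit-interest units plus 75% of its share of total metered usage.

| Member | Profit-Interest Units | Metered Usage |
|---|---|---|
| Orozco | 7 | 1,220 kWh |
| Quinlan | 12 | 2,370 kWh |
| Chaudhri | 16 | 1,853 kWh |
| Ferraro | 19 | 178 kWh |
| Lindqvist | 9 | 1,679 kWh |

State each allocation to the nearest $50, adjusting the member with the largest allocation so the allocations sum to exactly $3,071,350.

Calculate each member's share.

Orozco: $470,300; Quinlan: $894,100; Chaudhri: $779,700; Ferraro: $287,750; Lindqvist: $639,500

Totals — profit-interest units 63, metered usage 7,300.
Composite weights (25% profit-interest units + 75% metered usage): Orozco 0.1531; Quinlan 0.2911; Chaudhri 0.2539; Ferraro 0.0937; Lindqvist 0.2082.
Raw shares: Orozco 470,285.86; Quinlan 894,107.45; Chaudhri 779,719.86; Ferraro 287,737.88; Lindqvist 639,498.95.
Rounded to nearest $50: Orozco $470,300; Quinlan $894,100; Chaudhri $779,700; Ferraro $287,750; Lindqvist $639,500. Sum = $3,071,350.
Rounded total matches; no reconciliation needed.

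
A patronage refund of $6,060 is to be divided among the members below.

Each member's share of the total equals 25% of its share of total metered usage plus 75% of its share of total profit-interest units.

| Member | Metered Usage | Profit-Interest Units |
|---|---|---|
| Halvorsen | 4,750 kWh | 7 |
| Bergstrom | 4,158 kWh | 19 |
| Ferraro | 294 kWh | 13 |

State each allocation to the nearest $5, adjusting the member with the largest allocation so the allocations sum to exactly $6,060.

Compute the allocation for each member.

Halvorsen: $1,600 · Bergstrom: $2,895 · Ferraro: $1,565

Metered usage total 9,202; profit-interest units total 39.
Blended shares (25% metered usage + 75% profit-interest units): Halvorsen 0.2637; Bergstrom 0.4783; Ferraro 0.2580.
Pro-rata amounts: Halvorsen 1,597.80; Bergstrom 2,898.80; Ferraro 1,563.40.
Rounded to nearest $5: Halvorsen $1,600; Bergstrom $2,900; Ferraro $1,565. Sum = $6,065.
Difference $6,060 − $6,065 = −$5 applied to largest allocation (Bergstrom): Bergstrom becomes $2,895.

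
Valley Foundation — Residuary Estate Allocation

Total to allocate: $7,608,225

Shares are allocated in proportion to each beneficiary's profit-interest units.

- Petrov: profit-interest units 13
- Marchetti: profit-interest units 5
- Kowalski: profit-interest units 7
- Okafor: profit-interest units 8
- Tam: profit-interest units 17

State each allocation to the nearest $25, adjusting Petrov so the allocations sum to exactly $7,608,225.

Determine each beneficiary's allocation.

Petrov: $1,978,125 · Marchetti: $760,825 · Kowalski: $1,065,150 · Okafor: $1,217,325 · Tam: $2,586,800

Sum of profit-interest units: 50.
Raw shares: Petrov 13/50 × $7,608,225 = 1,978,138.50; Marchetti 5/50 × $7,608,225 = 760,822.50; Kowalski 7/50 × $7,608,225 = 1,065,151.50; Okafor 8/50 × $7,608,225 = 1,217,316.00; Tam 17/50 × $7,608,225 = 2,586,796.50.
Rounded to nearest $25: Petrov $1,978,150; Marchetti $760,825; Kowalski $1,065,150; Okafor $1,217,325; Tam $2,586,800. Sum = $7,608,250.
Difference $7,608,225 − $7,608,250 = −$25 applied to Petrov: Petrov becomes $1,978,125.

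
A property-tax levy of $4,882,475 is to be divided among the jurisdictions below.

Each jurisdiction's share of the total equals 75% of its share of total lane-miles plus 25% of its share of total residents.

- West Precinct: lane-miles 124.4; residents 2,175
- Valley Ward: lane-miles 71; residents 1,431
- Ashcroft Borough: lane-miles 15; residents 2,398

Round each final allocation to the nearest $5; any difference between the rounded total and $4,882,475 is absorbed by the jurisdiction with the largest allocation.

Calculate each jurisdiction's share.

Lane-miles total 210.4; residents total 6,004.
Composite weights (75% lane-miles + 25% residents): West Precinct 0.5340; Valley Ward 0.3127; Ashcroft Borough 0.1533.
Pro-rata amounts: West Precinct 2,607,269.42; Valley Ward 1,526,626.06; Ashcroft Borough 748,579.51.
At nearest $5: West Precinct $2,607,270; Valley Ward $1,526,625; Ashcroft Borough $748,580. Sum = $4,882,475.
Rounded total matches; no reconciliation needed.

West Precinct: $2,607,270 | Valley Ward: $1,526,625 | Ashcroft Borough: $748,580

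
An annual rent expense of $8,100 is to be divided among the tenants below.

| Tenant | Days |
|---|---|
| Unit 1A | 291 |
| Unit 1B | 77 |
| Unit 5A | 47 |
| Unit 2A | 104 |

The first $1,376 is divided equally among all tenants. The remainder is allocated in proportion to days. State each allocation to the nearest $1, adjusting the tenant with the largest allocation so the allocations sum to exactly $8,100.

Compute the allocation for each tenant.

$1,376 shared equally gives $344 per tenant.
Remainder $6,724 by days (total 519): Unit 1A 3,770.10 → $3,770; Unit 1B 997.59 → $998; Unit 5A 608.92 → $609; Unit 2A 1,347.39 → $1,347.
Totals: Unit 1A $344 + $3,770 = $4,114; Unit 1B $344 + $998 = $1,342; Unit 5A $344 + $609 = $953; Unit 2A $344 + $1,347 = $1,691.

Unit 1A: $4,114 | Unit 1B: $1,342 | Unit 5A: $953 | Unit 2A: $1,691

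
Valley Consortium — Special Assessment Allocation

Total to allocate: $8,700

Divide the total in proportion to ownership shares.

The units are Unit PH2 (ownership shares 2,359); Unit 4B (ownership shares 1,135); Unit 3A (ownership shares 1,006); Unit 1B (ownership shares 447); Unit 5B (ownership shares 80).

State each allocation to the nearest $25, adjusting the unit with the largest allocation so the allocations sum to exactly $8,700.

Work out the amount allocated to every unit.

Unit PH2: $4,050 · Unit 4B: $1,975 · Unit 3A: $1,750 · Unit 1B: $775 · Unit 5B: $150

Sum of ownership shares: 5,027.
Proportional shares: Unit PH2 2,359/5,027 × $8,700 = 4,082.61; Unit 4B 1,135/5,027 × $8,700 = 1,964.29; Unit 3A 1,006/5,027 × $8,700 = 1,741.04; Unit 1B 447/5,027 × $8,700 = 773.60; Unit 5B 80/5,027 × $8,700 = 138.45.
Rounded to nearest $25: Unit PH2 $4,075; Unit 4B $1,975; Unit 3A $1,750; Unit 1B $775; Unit 5B $150. Sum = $8,725.
Difference $8,700 − $8,725 = −$25 applied to largest allocation (Unit PH2): Unit PH2 becomes $4,050.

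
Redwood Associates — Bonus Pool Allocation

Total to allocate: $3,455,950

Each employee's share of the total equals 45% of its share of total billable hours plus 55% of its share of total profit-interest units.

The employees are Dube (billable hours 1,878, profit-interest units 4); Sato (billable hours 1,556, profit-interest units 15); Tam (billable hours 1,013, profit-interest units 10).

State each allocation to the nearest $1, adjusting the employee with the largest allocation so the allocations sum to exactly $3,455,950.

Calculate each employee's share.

Dube: $918,938 | Sato: $1,527,313 | Tam: $1,009,699

Billable hours total 4,447; profit-interest units total 29.
Blended shares (45% billable hours + 55% profit-interest units): Dube 0.2659; Sato 0.4419; Tam 0.2922.
Unrounded shares: Dube 918,938.13; Sato 1,527,312.94; Tam 1,009,698.93.
After rounding ($1): Dube $918,938; Sato $1,527,313; Tam $1,009,699. Sum = $3,455,950.
No rounding difference to absorb.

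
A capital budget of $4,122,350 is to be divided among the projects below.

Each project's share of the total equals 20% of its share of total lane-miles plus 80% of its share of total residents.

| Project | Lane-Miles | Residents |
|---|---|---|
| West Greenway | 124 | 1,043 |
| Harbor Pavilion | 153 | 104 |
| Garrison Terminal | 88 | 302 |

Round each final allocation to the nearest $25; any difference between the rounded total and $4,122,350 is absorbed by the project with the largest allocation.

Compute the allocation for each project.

West Greenway: $2,653,925; Harbor Pavilion: $582,300; Garrison Terminal: $886,125

Totals — lane-miles 365, residents 1,449.
Composite weights (20% lane-miles + 80% residents): West Greenway 0.6438; Harbor Pavilion 0.1413; Garrison Terminal 0.2150.
Proportional shares: West Greenway 2,653,930.25; Harbor Pavilion 582,300.60; Garrison Terminal 886,119.16.
After rounding ($25): West Greenway $2,653,925; Harbor Pavilion $582,300; Garrison Terminal $886,125. Sum = $4,122,350.
Rounded total matches; no reconciliation needed.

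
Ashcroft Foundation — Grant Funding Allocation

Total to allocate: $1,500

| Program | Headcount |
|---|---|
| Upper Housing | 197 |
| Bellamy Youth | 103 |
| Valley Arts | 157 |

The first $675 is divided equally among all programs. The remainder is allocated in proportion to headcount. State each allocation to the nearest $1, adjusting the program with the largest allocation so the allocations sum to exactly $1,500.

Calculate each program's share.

Upper Housing: $581 | Bellamy Youth: $411 | Valley Arts: $508

Equal tier: $675 ÷ 3 = $225 apiece.
Remainder $825 by headcount (total 457): Upper Housing 355.63 → $356; Bellamy Youth 185.94 → $186; Valley Arts 283.42 → $283.
Totals: Upper Housing $225 + $356 = $581; Bellamy Youth $225 + $186 = $411; Valley Arts $225 + $283 = $508.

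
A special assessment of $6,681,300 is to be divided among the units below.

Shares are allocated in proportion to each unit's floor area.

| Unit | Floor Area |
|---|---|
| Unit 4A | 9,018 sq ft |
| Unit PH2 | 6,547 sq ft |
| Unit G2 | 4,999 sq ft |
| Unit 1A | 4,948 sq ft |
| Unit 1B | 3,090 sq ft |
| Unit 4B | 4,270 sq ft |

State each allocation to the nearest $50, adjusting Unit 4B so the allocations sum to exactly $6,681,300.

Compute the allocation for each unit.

Floor area total: 32,872.
Pro-rata amounts: Unit 4A 9,018/32,872 × $6,681,300 = 1,832,926.61; Unit PH2 6,547/32,872 × $6,681,300 = 1,330,690.89; Unit G2 4,999/32,872 × $6,681,300 = 1,016,056.79; Unit 1A 4,948/32,872 × $6,681,300 = 1,005,690.93; Unit 1B 3,090/32,872 × $6,681,300 = 628,048.70; Unit 4B 4,270/32,872 × $6,681,300 = 867,886.07.
At nearest $50: Unit 4A $1,832,950; Unit PH2 $1,330,700; Unit G2 $1,016,050; Unit 1A $1,005,700; Unit 1B $628,050; Unit 4B $867,900. Sum = $6,681,350.
Difference $6,681,300 − $6,681,350 = −$50 applied to Unit 4B: Unit 4B becomes $867,850.

Unit 4A: $1,832,950; Unit PH2: $1,330,700; Unit G2: $1,016,050; Unit 1A: $1,005,700; Unit 1B: $628,050; Unit 4B: $867,850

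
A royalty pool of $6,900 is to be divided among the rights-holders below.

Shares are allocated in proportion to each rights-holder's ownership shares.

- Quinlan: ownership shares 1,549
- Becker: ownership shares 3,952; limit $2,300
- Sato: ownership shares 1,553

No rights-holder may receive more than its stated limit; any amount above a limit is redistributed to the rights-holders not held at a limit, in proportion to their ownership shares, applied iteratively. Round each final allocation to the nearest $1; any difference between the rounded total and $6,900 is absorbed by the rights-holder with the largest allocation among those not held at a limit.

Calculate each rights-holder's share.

Ownership shares total: 7,054.
Proportional shares (ignoring caps): Quinlan 1,515.18; Becker 3,865.72; Sato 1,519.10.
Cap binds for Becker ($2,300); remaining pool $4,600 reallocated over remaining ownership shares 3,102.
Shares after redistribution: Quinlan 2,297.03 → $2,297; Sato 2,302.97 → $2,303.

Quinlan: $2,297; Becker: $2,300; Sato: $2,303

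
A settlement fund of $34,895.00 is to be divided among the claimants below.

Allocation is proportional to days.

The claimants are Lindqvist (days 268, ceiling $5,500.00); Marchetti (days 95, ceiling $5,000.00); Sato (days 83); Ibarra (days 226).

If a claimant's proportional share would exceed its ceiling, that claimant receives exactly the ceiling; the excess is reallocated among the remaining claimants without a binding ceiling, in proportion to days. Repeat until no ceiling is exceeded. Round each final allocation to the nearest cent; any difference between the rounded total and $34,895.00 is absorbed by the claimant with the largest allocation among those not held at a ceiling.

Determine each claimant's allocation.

Sum of days: 672.
Pro-rata shares before constraints: Lindqvist 13,916.4583; Marchetti 4,933.0729; Sato 4,309.9479; Ibarra 11,735.5208.
Capped: Lindqvist ($5,500.00); remaining pool $29,395.00 reallocated over remaining days 404.
Capped: Marchetti ($5,000.00); remaining pool $24,395.00 reallocated over remaining days 309.
Shares after redistribution: Sato 6,552.7023 → $6,552.70; Ibarra 17,842.2977 → $17,842.30.

Lindqvist: $5,500.00 · Marchetti: $5,000.00 · Sato: $6,552.70 · Ibarra: $17,842.30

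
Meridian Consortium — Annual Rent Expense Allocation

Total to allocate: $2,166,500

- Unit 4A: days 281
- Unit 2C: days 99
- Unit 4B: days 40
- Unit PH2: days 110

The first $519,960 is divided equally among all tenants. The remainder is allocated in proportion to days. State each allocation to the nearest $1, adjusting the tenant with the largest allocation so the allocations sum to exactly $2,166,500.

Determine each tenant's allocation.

Unit 4A: $1,002,967; Unit 2C: $437,551; Unit 4B: $254,257; Unit PH2: $471,725

Equal tier: $519,960 ÷ 4 = $129,990 apiece.
Remainder $1,646,540 by days (total 530): Unit 4A 872,976.87 → $872,977; Unit 2C 307,561.25 → $307,561; Unit 4B 124,267.17 → $124,267; Unit PH2 341,734.72 → $341,735.
Totals: Unit 4A $129,990 + $872,977 = $1,002,967; Unit 2C $129,990 + $307,561 = $437,551; Unit 4B $129,990 + $124,267 = $254,257; Unit PH2 $129,990 + $341,735 = $471,725.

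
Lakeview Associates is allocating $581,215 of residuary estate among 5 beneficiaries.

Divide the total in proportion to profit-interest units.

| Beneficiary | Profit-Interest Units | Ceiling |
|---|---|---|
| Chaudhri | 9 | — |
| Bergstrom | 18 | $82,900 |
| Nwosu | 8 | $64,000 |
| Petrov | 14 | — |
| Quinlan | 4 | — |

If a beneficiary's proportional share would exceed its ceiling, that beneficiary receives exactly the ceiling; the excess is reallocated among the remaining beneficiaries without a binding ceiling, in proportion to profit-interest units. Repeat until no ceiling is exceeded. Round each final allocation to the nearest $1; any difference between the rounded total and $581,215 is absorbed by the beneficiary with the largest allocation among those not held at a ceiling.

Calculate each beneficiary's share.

Profit-interest units total: 53.
Unconstrained shares: Chaudhri 98,696.89; Bergstrom 197,393.77; Nwosu 87,730.57; Petrov 153,528.49; Quinlan 43,865.28.
Capped: Bergstrom ($82,900), Nwosu ($64,000); remaining pool $434,315 reallocated over remaining profit-interest units 27.
Shares after redistribution: Chaudhri 144,771.67 → $144,772; Petrov 225,200.37 → $225,200; Quinlan 64,342.96 → $64,343.

Chaudhri: $144,772; Bergstrom: $82,900; Nwosu: $64,000; Petrov: $225,200; Quinlan: $64,343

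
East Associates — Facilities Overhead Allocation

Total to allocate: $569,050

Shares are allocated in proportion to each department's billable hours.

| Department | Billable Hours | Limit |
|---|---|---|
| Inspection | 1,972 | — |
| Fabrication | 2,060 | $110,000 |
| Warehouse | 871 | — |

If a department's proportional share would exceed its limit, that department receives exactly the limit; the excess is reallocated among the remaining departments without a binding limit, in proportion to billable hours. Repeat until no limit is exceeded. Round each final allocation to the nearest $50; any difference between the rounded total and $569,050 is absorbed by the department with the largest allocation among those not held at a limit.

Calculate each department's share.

Total billable hours = 4,903.
Pro-rata shares before constraints: Inspection 228,873.47; Fabrication 239,086.89; Warehouse 101,089.65.
Held at cap: Fabrication ($110,000); residual $459,050 reallocated over remaining billable hours 2,843.
Shares after redistribution: Inspection 318,412.45 → $318,400; Warehouse 140,637.55 → $140,650.

Inspection: $318,400 | Fabrication: $110,000 | Warehouse: $140,650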